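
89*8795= 782755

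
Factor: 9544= 2^3*1193^1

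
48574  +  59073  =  107647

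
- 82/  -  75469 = 82/75469 = 0.00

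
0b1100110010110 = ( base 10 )6550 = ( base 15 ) 1e1a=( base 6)50154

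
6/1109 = 6/1109  =  0.01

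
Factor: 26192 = 2^4*1637^1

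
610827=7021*87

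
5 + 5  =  10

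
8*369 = 2952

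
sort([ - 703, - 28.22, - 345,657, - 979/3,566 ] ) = [-703,-345, - 979/3,  -  28.22,566, 657]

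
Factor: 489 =3^1*163^1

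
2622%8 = 6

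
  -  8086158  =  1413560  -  9499718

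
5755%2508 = 739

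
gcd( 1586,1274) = 26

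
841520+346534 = 1188054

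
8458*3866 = 32698628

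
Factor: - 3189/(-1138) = 2^ ( - 1)*3^1 * 569^( - 1)  *  1063^1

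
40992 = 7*5856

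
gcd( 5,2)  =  1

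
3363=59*57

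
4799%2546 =2253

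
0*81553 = 0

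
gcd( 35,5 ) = 5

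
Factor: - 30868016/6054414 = -15434008/3027207=- 2^3*3^(-1) *17^( - 1 ) * 59357^( - 1)*1929251^1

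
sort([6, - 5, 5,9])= [ - 5, 5, 6, 9]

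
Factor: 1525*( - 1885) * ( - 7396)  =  21260726500 = 2^2 * 5^3*13^1*29^1*43^2*61^1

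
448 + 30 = 478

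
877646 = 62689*14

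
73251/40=73251/40 = 1831.28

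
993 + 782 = 1775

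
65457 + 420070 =485527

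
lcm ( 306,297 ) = 10098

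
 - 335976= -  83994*4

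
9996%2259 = 960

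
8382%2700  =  282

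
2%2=0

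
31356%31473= 31356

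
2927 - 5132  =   -2205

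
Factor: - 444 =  - 2^2*3^1*37^1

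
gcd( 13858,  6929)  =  6929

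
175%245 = 175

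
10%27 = 10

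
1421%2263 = 1421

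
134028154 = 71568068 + 62460086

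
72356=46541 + 25815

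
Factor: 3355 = 5^1* 11^1*61^1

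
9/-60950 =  - 9/60950=-0.00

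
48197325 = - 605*( - 79665)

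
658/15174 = 329/7587 = 0.04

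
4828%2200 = 428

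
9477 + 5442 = 14919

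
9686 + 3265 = 12951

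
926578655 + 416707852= 1343286507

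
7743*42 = 325206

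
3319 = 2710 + 609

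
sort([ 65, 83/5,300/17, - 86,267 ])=[ - 86, 83/5,300/17,65,267 ]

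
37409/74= 37409/74= 505.53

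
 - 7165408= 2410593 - 9576001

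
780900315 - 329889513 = 451010802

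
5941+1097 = 7038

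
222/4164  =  37/694 = 0.05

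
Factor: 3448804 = 2^2*19^1 *23^1*1973^1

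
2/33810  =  1/16905 = 0.00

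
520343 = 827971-307628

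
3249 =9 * 361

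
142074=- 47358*(  -  3) 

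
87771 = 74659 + 13112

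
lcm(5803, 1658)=11606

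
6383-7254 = -871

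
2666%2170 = 496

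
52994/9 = 52994/9 = 5888.22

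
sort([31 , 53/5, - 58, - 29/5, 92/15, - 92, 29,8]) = [- 92, -58 ,-29/5, 92/15, 8,53/5,29, 31 ]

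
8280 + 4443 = 12723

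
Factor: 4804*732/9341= 2^4*3^1 * 61^1*1201^1*9341^ ( - 1) = 3516528/9341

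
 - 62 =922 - 984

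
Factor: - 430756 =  - 2^2*113^1*953^1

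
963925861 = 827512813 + 136413048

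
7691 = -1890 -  - 9581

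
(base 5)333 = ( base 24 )3L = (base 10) 93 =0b1011101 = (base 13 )72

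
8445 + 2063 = 10508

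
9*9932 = 89388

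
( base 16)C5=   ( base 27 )78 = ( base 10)197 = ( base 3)21022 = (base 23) 8D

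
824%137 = 2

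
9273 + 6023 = 15296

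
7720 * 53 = 409160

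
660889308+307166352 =968055660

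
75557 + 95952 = 171509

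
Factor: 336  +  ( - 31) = 305 =5^1*61^1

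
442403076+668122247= 1110525323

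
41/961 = 41/961 = 0.04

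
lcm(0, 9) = 0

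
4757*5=23785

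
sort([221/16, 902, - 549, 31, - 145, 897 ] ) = [ - 549,-145, 221/16, 31,897, 902 ] 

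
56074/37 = 1515 + 19/37 = 1515.51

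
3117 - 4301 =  - 1184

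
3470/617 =3470/617 = 5.62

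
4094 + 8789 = 12883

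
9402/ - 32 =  - 294 + 3/16=- 293.81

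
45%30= 15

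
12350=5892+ 6458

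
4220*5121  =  21610620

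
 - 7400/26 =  - 285 + 5/13 = -  284.62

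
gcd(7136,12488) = 1784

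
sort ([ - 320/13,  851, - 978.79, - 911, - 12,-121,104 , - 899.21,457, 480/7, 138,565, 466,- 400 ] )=[-978.79, - 911, - 899.21,  -  400, - 121, - 320/13, - 12,  480/7,104,  138, 457,466, 565, 851 ]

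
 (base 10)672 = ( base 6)3040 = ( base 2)1010100000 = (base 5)10142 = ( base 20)1dc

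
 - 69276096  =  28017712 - 97293808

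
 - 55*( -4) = 220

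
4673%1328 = 689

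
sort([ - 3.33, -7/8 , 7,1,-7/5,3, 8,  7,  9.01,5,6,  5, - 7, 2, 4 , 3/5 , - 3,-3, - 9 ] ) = [ - 9, - 7, - 3.33, - 3, - 3, - 7/5,  -  7/8, 3/5, 1, 2, 3,4,5,5, 6, 7,  7,8, 9.01 ]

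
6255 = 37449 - 31194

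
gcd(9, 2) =1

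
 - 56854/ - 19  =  56854/19 = 2992.32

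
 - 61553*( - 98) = 6032194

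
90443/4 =22610 + 3/4 = 22610.75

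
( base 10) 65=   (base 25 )2f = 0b1000001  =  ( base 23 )2J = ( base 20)35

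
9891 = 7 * 1413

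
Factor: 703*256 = 179968 = 2^8*19^1*37^1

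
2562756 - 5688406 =-3125650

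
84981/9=28327/3 = 9442.33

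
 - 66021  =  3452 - 69473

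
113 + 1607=1720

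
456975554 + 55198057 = 512173611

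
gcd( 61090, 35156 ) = 2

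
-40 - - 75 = 35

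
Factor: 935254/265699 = 2^1*7^( - 1) *37957^( - 1 )*467627^1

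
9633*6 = 57798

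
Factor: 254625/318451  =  375/469 = 3^1*5^3*7^( - 1 )*67^( - 1)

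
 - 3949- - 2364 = - 1585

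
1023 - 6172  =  -5149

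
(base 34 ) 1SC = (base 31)26c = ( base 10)2120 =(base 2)100001001000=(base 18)69E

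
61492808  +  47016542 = 108509350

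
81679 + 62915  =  144594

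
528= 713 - 185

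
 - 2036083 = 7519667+  -  9555750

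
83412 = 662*126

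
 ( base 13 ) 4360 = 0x249d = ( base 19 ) 16I6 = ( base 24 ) G6D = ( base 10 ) 9373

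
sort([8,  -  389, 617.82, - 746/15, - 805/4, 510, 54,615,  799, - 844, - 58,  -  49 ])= [ - 844,-389, - 805/4, - 58, - 746/15, - 49, 8,54 , 510 , 615, 617.82, 799]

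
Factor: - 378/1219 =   -  2^1*3^3*7^1*23^ ( - 1)*53^( - 1)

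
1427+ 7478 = 8905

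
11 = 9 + 2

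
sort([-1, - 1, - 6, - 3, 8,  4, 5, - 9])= [ - 9, - 6,-3, -1, - 1,4, 5, 8]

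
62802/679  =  62802/679 = 92.49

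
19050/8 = 9525/4 = 2381.25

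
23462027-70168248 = -46706221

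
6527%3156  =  215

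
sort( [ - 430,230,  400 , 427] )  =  [ - 430,230,400, 427]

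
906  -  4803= - 3897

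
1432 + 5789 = 7221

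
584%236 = 112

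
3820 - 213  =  3607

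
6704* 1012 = 6784448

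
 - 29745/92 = - 29745/92 = - 323.32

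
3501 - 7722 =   -  4221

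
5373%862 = 201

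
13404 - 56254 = - 42850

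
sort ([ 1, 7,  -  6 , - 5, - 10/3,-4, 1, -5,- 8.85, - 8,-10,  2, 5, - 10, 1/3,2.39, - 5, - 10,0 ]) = [-10, - 10, - 10, - 8.85, -8,- 6,-5, - 5, - 5, - 4, - 10/3,0,1/3, 1, 1,2,2.39, 5, 7] 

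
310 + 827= 1137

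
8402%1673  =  37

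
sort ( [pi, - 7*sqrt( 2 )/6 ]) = [ - 7 * sqrt( 2) /6, pi] 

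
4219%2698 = 1521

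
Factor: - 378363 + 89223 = -2^2 * 3^1*5^1*61^1 * 79^1= - 289140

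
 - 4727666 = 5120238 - 9847904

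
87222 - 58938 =28284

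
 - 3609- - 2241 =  - 1368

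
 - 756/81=-10 + 2/3=-9.33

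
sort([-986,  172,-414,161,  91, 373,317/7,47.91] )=[ - 986, - 414, 317/7, 47.91,  91, 161, 172, 373]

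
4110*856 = 3518160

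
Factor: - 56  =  -2^3*7^1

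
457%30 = 7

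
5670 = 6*945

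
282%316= 282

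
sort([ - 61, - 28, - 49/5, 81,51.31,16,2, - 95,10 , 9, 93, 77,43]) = [ - 95, - 61, - 28, - 49/5, 2,9,10,16,43,51.31,77, 81,93 ]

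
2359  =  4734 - 2375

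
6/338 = 3/169 = 0.02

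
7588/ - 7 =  - 1084 + 0/1 = - 1084.00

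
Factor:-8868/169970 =  -  6/115 = -2^1*3^1 * 5^( - 1 )*23^( - 1)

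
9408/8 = 1176=1176.00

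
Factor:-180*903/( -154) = 2^1*3^3*5^1*  11^( - 1) *43^1  =  11610/11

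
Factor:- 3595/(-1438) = 2^( - 1)*5^1 = 5/2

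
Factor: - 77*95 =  - 7315 = -5^1 * 7^1*11^1*19^1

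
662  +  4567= 5229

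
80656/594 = 40328/297 = 135.78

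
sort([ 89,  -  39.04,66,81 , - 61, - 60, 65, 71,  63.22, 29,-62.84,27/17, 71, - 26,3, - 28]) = [-62.84, - 61, - 60, - 39.04, - 28, - 26,27/17,3,  29,63.22,65,66,  71, 71, 81,89 ] 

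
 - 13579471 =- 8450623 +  - 5128848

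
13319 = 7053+6266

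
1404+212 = 1616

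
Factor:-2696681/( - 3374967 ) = 3^( - 1)*13^1*23^1*29^1 * 109^ ( - 1) *311^1 * 10321^( - 1) 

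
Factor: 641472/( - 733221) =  - 2^6*3^( - 1)*13^1*317^( - 1) = -  832/951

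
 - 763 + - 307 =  - 1070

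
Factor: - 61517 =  - 227^1*271^1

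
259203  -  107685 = 151518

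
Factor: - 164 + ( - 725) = - 7^1*127^1 = - 889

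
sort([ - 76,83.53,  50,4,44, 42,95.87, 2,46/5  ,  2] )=[-76,2,2,4,46/5, 42 , 44,50, 83.53,95.87] 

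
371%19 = 10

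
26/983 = 26/983 =0.03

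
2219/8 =277+3/8 =277.38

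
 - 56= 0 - 56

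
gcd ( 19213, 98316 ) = 1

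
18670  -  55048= - 36378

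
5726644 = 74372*77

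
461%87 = 26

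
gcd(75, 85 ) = 5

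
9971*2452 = 24448892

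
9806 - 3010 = 6796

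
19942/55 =362 + 32/55 =362.58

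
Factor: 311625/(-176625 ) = -157^ (  -  1)*277^1 = - 277/157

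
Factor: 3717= 3^2*7^1*59^1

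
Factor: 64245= 3^1*5^1*4283^1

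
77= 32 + 45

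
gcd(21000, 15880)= 40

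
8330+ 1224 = 9554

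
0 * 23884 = 0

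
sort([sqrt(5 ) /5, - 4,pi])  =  [ - 4,  sqrt(5 )/5,  pi]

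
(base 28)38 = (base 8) 134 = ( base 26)3E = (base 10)92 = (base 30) 32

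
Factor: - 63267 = - 3^1*21089^1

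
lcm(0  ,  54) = 0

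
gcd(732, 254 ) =2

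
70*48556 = 3398920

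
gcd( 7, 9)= 1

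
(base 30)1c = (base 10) 42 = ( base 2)101010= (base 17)28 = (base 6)110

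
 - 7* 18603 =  - 130221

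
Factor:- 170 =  - 2^1*5^1*17^1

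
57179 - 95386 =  - 38207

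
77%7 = 0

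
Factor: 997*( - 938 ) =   -  2^1 * 7^1*67^1*997^1=- 935186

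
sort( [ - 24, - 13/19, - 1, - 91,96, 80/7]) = [ - 91, - 24, - 1,-13/19,80/7, 96 ]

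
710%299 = 112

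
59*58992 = 3480528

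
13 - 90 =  - 77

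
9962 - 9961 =1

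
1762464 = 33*53408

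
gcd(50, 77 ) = 1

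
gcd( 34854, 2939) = 1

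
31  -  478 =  - 447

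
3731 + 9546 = 13277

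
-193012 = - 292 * 661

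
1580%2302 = 1580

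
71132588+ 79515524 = 150648112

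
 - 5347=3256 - 8603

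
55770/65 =858 = 858.00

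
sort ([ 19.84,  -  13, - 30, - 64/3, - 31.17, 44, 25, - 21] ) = [ - 31.17, - 30, - 64/3, - 21, - 13,  19.84,  25,44 ]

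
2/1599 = 2/1599 = 0.00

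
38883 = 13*2991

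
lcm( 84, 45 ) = 1260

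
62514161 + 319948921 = 382463082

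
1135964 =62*18322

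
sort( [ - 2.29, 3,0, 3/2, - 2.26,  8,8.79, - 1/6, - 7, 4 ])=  [ - 7, - 2.29,-2.26, -1/6, 0,3/2,3,4 , 8,8.79] 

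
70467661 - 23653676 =46813985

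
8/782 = 4/391 = 0.01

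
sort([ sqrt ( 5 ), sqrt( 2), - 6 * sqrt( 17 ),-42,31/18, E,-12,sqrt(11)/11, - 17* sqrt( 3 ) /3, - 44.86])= [ - 44.86 ,- 42, - 6 * sqrt(17 ), - 12,  -  17*sqrt( 3) /3 , sqrt(11 )/11,sqrt (2 ),31/18,sqrt( 5 ),E]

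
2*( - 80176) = - 160352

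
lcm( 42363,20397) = 550719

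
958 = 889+69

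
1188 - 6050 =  - 4862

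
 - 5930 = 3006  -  8936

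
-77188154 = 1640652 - 78828806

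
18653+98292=116945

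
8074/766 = 10 + 207/383 = 10.54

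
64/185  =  64/185 = 0.35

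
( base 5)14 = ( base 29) 9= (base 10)9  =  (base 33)9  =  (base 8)11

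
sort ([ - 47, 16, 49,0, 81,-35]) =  [ - 47, - 35,  0,16, 49 , 81]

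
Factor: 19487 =13^1*1499^1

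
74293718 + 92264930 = 166558648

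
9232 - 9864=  - 632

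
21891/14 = 1563+9/14 = 1563.64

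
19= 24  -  5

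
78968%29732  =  19504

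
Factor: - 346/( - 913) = 2^1*11^(  -  1 ) *83^ (  -  1 )*173^1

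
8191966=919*8914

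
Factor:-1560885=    - 3^1*5^1*104059^1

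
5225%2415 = 395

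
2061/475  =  2061/475 = 4.34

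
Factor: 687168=2^6*3^2*1193^1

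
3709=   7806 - 4097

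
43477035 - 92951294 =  - 49474259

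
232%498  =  232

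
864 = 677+187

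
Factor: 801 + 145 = 2^1*11^1*43^1=946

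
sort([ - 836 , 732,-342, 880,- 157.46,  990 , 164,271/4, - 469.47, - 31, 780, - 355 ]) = [ - 836 , - 469.47, - 355, - 342, - 157.46, - 31  ,  271/4,164, 732,  780, 880,990 ]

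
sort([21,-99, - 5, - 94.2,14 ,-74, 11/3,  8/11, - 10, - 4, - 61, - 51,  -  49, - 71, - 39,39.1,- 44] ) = [ - 99 ,-94.2, - 74, - 71, - 61, - 51, - 49, - 44,-39, - 10, - 5, - 4,8/11,11/3,14,21,39.1]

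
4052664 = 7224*561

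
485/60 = 8 + 1/12 = 8.08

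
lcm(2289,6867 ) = 6867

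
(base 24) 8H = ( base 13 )131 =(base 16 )d1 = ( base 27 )7K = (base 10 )209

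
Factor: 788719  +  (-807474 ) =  - 5^1*11^2 *31^1 = -18755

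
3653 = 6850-3197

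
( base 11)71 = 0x4E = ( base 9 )86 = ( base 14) 58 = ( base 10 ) 78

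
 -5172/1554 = -4 + 174/259 = -3.33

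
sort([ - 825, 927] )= [ - 825 , 927 ] 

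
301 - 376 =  - 75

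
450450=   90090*5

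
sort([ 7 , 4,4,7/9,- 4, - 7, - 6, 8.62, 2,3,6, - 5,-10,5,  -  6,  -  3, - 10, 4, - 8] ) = [- 10, - 10, -8, - 7, - 6, - 6,-5 , - 4,-3, 7/9, 2,3,4,4,4, 5,6,7,8.62] 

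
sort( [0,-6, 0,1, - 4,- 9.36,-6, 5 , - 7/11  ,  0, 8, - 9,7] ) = [ - 9.36, - 9, - 6, - 6, - 4, - 7/11,0, 0, 0 , 1, 5,7,8]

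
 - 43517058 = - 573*75946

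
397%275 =122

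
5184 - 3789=1395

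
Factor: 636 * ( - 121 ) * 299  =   - 23009844 = - 2^2*3^1*11^2 * 13^1*23^1 * 53^1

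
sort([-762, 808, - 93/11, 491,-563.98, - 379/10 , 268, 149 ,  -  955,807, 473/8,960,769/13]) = [-955,  -  762,-563.98,  -  379/10, - 93/11 , 473/8,769/13,149,268, 491,807,  808 , 960 ]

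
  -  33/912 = - 1 + 293/304  =  - 0.04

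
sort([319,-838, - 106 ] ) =[  -  838, - 106, 319]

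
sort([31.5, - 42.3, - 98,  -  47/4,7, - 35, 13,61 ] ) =[ - 98, - 42.3 ,-35, - 47/4 , 7,13 , 31.5,61 ] 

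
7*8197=57379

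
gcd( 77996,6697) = 37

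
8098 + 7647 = 15745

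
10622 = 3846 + 6776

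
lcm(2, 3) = 6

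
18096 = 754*24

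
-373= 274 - 647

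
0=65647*0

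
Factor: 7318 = 2^1*3659^1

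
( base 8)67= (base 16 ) 37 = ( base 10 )55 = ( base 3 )2001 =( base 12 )47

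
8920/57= 8920/57 = 156.49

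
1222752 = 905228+317524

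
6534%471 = 411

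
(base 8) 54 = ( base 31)1d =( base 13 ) 35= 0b101100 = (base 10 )44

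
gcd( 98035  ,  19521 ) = 1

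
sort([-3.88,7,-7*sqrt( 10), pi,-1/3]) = [ - 7 * sqrt( 10), - 3.88,- 1/3, pi, 7 ] 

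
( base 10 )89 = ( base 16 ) 59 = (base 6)225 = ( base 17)54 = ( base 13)6b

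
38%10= 8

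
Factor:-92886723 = - 3^3*67^1*51347^1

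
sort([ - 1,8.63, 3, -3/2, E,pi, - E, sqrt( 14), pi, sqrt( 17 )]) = [-E , - 3/2, - 1,E,3, pi,pi,sqrt( 14),sqrt(  17), 8.63 ] 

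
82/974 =41/487  =  0.08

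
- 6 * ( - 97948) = 587688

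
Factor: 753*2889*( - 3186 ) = - 6930878562= - 2^1*3^7 * 59^1*107^1*251^1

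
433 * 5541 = 2399253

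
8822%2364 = 1730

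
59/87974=59/87974 = 0.00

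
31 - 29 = 2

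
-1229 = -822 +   -  407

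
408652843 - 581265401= - 172612558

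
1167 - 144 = 1023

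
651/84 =31/4 = 7.75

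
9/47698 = 9/47698 =0.00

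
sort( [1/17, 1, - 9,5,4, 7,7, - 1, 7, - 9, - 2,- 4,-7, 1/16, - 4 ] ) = [-9 ,  -  9 , -7,-4,-4, - 2, - 1,  1/17,  1/16,1 , 4, 5 , 7,  7, 7] 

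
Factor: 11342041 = 11342041^1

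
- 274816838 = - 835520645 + 560703807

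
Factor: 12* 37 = 2^2*3^1*37^1=444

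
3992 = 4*998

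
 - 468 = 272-740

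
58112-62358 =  - 4246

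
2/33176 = 1/16588  =  0.00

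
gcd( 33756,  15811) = 97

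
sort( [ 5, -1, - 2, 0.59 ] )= [-2,  -  1 , 0.59, 5 ] 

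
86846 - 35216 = 51630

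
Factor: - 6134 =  - 2^1 *3067^1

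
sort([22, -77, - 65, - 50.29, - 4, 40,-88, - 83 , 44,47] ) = [ - 88, - 83 , - 77, - 65, - 50.29,  -  4,22,40, 44,47]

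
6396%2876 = 644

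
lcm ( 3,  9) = 9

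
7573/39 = 194 + 7/39 = 194.18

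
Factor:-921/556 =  - 2^(  -  2)*3^1*139^( - 1 )*307^1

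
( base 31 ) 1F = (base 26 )1k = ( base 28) 1i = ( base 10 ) 46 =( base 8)56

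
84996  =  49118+35878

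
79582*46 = 3660772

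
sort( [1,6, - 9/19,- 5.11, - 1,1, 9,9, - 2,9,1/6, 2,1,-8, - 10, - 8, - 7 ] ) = [ - 10, - 8, - 8, - 7, - 5.11, - 2 , - 1 , - 9/19,1/6,1,  1,1, 2, 6,9, 9, 9]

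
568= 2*284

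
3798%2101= 1697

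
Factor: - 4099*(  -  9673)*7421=17^1  *41^1*181^1*569^1*4099^1 = 294239881967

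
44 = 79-35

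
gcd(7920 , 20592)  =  1584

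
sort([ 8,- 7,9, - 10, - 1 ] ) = [ - 10,-7, - 1,8,9 ] 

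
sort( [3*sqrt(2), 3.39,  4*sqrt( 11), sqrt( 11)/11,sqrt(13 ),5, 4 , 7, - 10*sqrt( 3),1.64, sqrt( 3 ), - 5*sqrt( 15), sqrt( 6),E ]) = [ - 5*sqrt (15),-10*sqrt( 3), sqrt( 11 )/11, 1.64, sqrt(3), sqrt ( 6 ),E, 3.39, sqrt( 13)  ,  4, 3*sqrt( 2),5, 7, 4*sqrt(11) ]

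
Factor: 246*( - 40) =-2^4*3^1*5^1*41^1= - 9840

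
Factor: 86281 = 13^1*6637^1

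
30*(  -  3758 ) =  - 112740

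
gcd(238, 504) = 14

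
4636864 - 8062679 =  - 3425815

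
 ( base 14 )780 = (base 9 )2028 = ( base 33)1bw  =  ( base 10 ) 1484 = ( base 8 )2714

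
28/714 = 2/51 = 0.04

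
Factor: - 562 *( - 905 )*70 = 2^2*5^2*7^1*181^1 * 281^1 = 35602700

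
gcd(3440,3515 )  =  5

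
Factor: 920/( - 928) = -115/116  =  - 2^( - 2)*5^1*23^1* 29^( - 1) 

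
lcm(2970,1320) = 11880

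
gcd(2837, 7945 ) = 1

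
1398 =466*3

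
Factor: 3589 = 37^1 * 97^1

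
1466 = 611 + 855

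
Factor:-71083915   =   - 5^1*7^1*23^1*227^1*389^1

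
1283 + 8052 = 9335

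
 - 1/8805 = - 1 + 8804/8805 = - 0.00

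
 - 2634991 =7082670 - 9717661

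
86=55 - -31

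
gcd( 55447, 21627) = 89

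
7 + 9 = 16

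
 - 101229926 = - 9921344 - 91308582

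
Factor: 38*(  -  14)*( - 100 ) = 2^4*5^2*7^1*19^1 = 53200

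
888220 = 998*890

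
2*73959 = 147918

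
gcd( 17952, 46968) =24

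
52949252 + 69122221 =122071473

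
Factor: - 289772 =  - 2^2*7^1*79^1*131^1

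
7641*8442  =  64505322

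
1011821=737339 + 274482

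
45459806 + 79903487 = 125363293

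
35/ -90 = - 1+11/18 =- 0.39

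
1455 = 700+755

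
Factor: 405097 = 7^1*11^1*5261^1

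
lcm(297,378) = 4158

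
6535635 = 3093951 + 3441684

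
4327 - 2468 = 1859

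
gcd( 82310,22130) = 10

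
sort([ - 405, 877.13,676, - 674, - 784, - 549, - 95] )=[-784, - 674,  -  549,  -  405, - 95,  676,877.13]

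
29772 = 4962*6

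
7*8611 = 60277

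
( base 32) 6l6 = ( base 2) 1101010100110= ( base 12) 3B46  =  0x1AA6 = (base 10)6822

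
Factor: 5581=5581^1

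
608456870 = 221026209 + 387430661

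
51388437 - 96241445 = - 44853008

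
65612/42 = 1562 + 4/21 = 1562.19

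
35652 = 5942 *6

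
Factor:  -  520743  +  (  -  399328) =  - 43^1*21397^1 = - 920071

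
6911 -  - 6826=13737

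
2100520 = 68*30890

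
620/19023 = 620/19023 = 0.03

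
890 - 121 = 769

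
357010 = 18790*19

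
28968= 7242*4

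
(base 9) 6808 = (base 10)5030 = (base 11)3863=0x13A6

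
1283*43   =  55169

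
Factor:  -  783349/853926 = -2^( - 1)*3^ ( - 1)*7^1*31^( - 1) *47^1 * 2381^1 *4591^( - 1)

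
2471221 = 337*7333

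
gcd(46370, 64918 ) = 9274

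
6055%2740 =575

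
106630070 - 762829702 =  - 656199632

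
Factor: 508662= 2^1*3^2*7^1 * 11^1*367^1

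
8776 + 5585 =14361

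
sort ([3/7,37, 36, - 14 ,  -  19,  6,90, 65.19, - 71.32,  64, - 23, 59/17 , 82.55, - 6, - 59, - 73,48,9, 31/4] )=[  -  73,-71.32, - 59, - 23, -19,  -  14,-6,3/7,59/17,6,31/4,9, 36, 37, 48,64,  65.19,  82.55,  90]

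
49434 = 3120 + 46314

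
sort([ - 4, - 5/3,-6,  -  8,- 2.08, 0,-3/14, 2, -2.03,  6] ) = [ - 8, - 6,-4, - 2.08,-2.03 , -5/3,-3/14,0, 2, 6 ]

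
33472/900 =8368/225 = 37.19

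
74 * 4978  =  368372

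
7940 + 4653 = 12593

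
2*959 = 1918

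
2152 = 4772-2620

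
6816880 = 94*72520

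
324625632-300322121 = 24303511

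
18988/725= 26+138/725  =  26.19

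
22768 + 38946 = 61714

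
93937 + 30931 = 124868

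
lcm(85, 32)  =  2720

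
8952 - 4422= 4530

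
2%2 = 0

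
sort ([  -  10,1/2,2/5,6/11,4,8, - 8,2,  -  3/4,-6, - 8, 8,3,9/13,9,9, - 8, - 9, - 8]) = [ -10, - 9,-8 ,  -  8,  -  8,-8 , - 6, - 3/4,2/5, 1/2,6/11, 9/13,2,3,  4, 8,8,9,9] 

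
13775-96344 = -82569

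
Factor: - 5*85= - 5^2*17^1  =  - 425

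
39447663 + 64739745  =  104187408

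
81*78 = 6318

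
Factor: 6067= 6067^1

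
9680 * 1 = 9680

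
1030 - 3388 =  - 2358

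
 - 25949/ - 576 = 45+29/576=45.05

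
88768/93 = 954+46/93 = 954.49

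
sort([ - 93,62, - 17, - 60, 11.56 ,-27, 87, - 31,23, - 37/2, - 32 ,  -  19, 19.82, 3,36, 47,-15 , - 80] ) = [ - 93, - 80, - 60,-32, - 31, - 27, - 19,-37/2, - 17, - 15, 3,11.56, 19.82,23, 36,47,  62,87]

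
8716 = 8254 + 462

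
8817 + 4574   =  13391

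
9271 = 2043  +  7228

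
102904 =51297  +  51607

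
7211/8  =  901 + 3/8  =  901.38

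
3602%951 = 749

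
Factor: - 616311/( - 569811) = 6627/6127=3^1*11^( - 1 )*47^2*557^( - 1)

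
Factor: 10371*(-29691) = - 3^3*3299^1 * 3457^1 = -307925361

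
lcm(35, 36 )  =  1260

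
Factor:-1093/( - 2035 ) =5^(- 1)*11^(  -  1 ) * 37^(-1) * 1093^1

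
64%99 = 64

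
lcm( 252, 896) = 8064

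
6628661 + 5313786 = 11942447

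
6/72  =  1/12 = 0.08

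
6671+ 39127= 45798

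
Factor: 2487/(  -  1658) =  - 2^ (  -  1 )*3^1 = - 3/2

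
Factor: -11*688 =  - 7568 = - 2^4*11^1 * 43^1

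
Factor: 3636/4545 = 2^2 * 5^ ( - 1 ) =4/5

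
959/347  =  2 + 265/347 = 2.76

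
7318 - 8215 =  - 897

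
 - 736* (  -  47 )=34592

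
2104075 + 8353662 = 10457737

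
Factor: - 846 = -2^1*3^2*47^1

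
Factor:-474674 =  - 2^1 * 17^1*23^1*607^1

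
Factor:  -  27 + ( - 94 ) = -11^2 = - 121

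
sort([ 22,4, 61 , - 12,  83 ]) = [ - 12,4,22,61, 83]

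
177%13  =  8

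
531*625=331875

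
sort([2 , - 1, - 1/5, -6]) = [ - 6, - 1, - 1/5, 2]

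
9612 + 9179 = 18791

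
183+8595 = 8778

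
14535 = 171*85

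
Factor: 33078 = 2^1*3^1*37^1*149^1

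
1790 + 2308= 4098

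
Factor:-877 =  - 877^1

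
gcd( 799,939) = 1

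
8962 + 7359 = 16321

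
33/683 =33/683 = 0.05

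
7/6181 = 1/883 = 0.00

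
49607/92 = 49607/92 = 539.21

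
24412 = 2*12206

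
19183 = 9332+9851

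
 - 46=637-683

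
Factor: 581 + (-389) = 2^6*3^1 =192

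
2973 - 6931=  -  3958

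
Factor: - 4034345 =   -  5^1*7^1 *73^1 *1579^1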